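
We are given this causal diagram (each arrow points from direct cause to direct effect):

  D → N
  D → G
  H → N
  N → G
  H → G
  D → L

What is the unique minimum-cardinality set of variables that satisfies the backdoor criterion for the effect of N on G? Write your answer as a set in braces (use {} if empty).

Variables eligible for adjustment (non-descendants of N, excluding N and G): {D, H, L}.
Backdoor paths from N to G:
  P1: N <- H -> G
  P2: N <- D -> G
The empty set is not sufficient: P1 (N <- H -> G) has no collider blocking it and no conditioned non-collider, so it is open.
Try {D, H}:
  P1: blocked at fork node H ∈ conditioning set.
  P2: blocked at fork node D ∈ conditioning set.
{D, H} contains no descendant of N and blocks every backdoor path.
Every element of {D, H} is needed (dropping D leaves P2 open; dropping H leaves P1 open), so no proper subset is valid.
Among all size-2 subsets of the eligible variables, only {D, H} blocks every backdoor path, so it is the unique smallest valid adjustment set.

{D, H}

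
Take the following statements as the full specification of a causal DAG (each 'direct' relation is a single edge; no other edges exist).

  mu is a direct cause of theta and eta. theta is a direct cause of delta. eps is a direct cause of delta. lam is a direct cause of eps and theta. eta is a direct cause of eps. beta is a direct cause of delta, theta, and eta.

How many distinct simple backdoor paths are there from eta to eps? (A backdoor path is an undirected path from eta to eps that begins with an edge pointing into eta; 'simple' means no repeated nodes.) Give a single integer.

A backdoor path from eta to eps is any simple undirected path whose first edge points into eta (i.e. leaves eta via a parent).
Parents of eta: {beta, mu}.
Enumerating:
  P1: eta <- mu -> theta <- beta -> delta <- eps
  P2: eta <- mu -> theta <- lam -> eps
  P3: eta <- mu -> theta -> delta <- eps
  P4: eta <- beta -> theta <- lam -> eps
  P5: eta <- beta -> theta -> delta <- eps
  P6: eta <- beta -> delta <- theta <- lam -> eps
  P7: eta <- beta -> delta <- eps
That exhausts the simple backdoor paths. Count: 7.

7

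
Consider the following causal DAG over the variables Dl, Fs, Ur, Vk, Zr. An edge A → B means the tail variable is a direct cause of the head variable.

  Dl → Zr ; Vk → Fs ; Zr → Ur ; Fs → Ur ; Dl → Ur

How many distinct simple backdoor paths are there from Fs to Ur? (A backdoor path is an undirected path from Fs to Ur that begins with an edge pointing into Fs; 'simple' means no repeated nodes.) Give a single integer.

0

A backdoor path from Fs to Ur is any simple undirected path whose first edge points into Fs (i.e. leaves Fs via a parent).
Parents of Fs: {Vk}.
No simple path from any parent of Fs reaches Ur without revisiting Fs, so there are no backdoor paths.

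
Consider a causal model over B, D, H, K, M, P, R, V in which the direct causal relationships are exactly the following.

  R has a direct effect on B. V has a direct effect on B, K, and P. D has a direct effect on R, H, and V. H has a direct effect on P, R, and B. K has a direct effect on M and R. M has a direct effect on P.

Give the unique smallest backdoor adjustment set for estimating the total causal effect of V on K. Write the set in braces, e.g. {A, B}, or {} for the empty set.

Variables eligible for adjustment (non-descendants of V, excluding V and K): {D, H}.
Backdoor paths from V to K:
  P1: V <- D -> H -> R <- K
  P2: V <- D -> H -> P <- M <- K
  P3: V <- D -> H -> B <- R <- K
  P4: V <- D -> R <- H -> P <- M <- K
  P5: V <- D -> R <- K
  P6: V <- D -> R -> B <- H -> P <- M <- K
Each backdoor path contains an unconditioned collider, so every path is already blocked with the empty conditioning set:
  P1: blocked at collider R (neither it nor any descendant is in the conditioning set).
  P2: blocked at collider P (neither it nor any descendant is in the conditioning set).
  P3: blocked at collider B (neither it nor any descendant is in the conditioning set).
  P4: blocked at collider R (neither it nor any descendant is in the conditioning set).
  P5: blocked at collider R (neither it nor any descendant is in the conditioning set).
  P6: blocked at collider B (neither it nor any descendant is in the conditioning set).
The empty set is therefore the unique smallest valid set.

{}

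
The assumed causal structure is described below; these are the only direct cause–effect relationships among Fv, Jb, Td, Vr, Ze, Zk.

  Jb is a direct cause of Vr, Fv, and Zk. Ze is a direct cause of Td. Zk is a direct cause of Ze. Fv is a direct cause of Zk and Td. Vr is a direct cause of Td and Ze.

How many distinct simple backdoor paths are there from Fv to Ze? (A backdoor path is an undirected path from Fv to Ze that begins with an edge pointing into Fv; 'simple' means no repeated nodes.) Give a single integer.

A backdoor path from Fv to Ze is any simple undirected path whose first edge points into Fv (i.e. leaves Fv via a parent).
Parents of Fv: {Jb}.
Enumerating:
  P1: Fv <- Jb -> Vr -> Ze
  P2: Fv <- Jb -> Vr -> Td <- Ze
  P3: Fv <- Jb -> Zk -> Ze
That exhausts the simple backdoor paths. Count: 3.

3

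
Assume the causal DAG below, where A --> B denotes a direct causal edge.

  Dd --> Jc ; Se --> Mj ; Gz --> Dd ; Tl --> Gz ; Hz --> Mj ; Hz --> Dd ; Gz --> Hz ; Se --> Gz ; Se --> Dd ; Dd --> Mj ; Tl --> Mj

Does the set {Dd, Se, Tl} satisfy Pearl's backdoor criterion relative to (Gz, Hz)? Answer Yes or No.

Backdoor paths from Gz to Hz (paths whose first edge points into Gz):
  P1: Gz <- Se -> Dd <- Hz
  P2: Gz <- Se -> Dd -> Mj <- Hz
  P3: Gz <- Se -> Mj <- Hz
  P4: Gz <- Se -> Mj <- Dd <- Hz
  P5: Gz <- Tl -> Mj <- Se -> Dd <- Hz
  P6: Gz <- Tl -> Mj <- Hz
  P7: Gz <- Tl -> Mj <- Dd <- Hz
Condition 1 (no descendant of Gz in the set): FAILS — Dd is a descendant of Gz.
Condition 2 (every backdoor path blocked by {Dd, Se, Tl}):
  P1: blocked at fork node Se ∈ conditioning set.
  P2: blocked at fork node Se ∈ conditioning set.
  P3: blocked at fork node Se ∈ conditioning set.
  P4: blocked at fork node Se ∈ conditioning set.
  P5: blocked at fork node Tl ∈ conditioning set.
  P6: blocked at fork node Tl ∈ conditioning set.
  P7: blocked at fork node Tl ∈ conditioning set.
{Dd, Se, Tl} does not satisfy the backdoor criterion.

No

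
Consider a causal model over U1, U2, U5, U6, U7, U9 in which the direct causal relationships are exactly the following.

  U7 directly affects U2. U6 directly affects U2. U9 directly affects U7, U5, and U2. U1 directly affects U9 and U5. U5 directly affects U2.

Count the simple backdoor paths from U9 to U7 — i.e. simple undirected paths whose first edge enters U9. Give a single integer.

1

A backdoor path from U9 to U7 is any simple undirected path whose first edge points into U9 (i.e. leaves U9 via a parent).
Parents of U9: {U1}.
Enumerating:
  P1: U9 <- U1 -> U5 -> U2 <- U7
That exhausts the simple backdoor paths. Count: 1.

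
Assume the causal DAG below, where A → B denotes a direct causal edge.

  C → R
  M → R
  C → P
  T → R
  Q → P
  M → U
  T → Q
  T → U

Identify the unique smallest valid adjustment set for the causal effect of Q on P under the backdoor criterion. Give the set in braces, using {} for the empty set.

Variables eligible for adjustment (non-descendants of Q, excluding Q and P): {C, M, R, T, U}.
Backdoor paths from Q to P:
  P1: Q <- T -> R <- C -> P
  P2: Q <- T -> U <- M -> R <- C -> P
Each backdoor path contains an unconditioned collider, so every path is already blocked with the empty conditioning set:
  P1: blocked at collider R (neither it nor any descendant is in the conditioning set).
  P2: blocked at collider U (neither it nor any descendant is in the conditioning set).
The empty set is therefore the unique smallest valid set.

{}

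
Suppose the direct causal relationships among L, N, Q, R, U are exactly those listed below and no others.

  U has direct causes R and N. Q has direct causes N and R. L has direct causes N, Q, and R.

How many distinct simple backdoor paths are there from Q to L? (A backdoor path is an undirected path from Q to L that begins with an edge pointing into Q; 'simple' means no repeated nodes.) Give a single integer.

A backdoor path from Q to L is any simple undirected path whose first edge points into Q (i.e. leaves Q via a parent).
Parents of Q: {N, R}.
Enumerating:
  P1: Q <- N -> U <- R -> L
  P2: Q <- N -> L
  P3: Q <- R -> U <- N -> L
  P4: Q <- R -> L
That exhausts the simple backdoor paths. Count: 4.

4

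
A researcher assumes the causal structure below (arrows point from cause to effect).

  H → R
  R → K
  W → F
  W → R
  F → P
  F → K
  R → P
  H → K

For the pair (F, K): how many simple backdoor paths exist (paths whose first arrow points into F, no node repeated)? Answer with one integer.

2

A backdoor path from F to K is any simple undirected path whose first edge points into F (i.e. leaves F via a parent).
Parents of F: {W}.
Enumerating:
  P1: F <- W -> R <- H -> K
  P2: F <- W -> R -> K
That exhausts the simple backdoor paths. Count: 2.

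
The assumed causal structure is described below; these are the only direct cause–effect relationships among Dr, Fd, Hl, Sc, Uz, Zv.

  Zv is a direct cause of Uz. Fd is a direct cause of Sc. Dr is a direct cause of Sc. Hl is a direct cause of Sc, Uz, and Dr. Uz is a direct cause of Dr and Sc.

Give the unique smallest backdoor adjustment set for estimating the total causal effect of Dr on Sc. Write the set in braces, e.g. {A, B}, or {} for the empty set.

Variables eligible for adjustment (non-descendants of Dr, excluding Dr and Sc): {Fd, Hl, Uz, Zv}.
Backdoor paths from Dr to Sc:
  P1: Dr <- Hl -> Uz -> Sc
  P2: Dr <- Hl -> Sc
  P3: Dr <- Uz <- Hl -> Sc
  P4: Dr <- Uz -> Sc
The empty set is not sufficient: P1 (Dr <- Hl -> Uz -> Sc) has no collider blocking it and no conditioned non-collider, so it is open.
Try {Hl, Uz}:
  P1: blocked at fork node Hl ∈ conditioning set.
  P2: blocked at fork node Hl ∈ conditioning set.
  P3: blocked at chain node Uz ∈ conditioning set.
  P4: blocked at fork node Uz ∈ conditioning set.
{Hl, Uz} contains no descendant of Dr and blocks every backdoor path.
Every element of {Hl, Uz} is needed (dropping Hl leaves P2 open; dropping Uz leaves P4 open), so no proper subset is valid.
Among all size-2 subsets of the eligible variables, only {Hl, Uz} blocks every backdoor path, so it is the unique smallest valid adjustment set.

{Hl, Uz}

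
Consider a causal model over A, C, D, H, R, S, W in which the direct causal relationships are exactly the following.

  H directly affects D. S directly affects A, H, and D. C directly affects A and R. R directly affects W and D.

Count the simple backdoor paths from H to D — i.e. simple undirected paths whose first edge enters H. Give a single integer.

2

A backdoor path from H to D is any simple undirected path whose first edge points into H (i.e. leaves H via a parent).
Parents of H: {S}.
Enumerating:
  P1: H <- S -> D
  P2: H <- S -> A <- C -> R -> D
That exhausts the simple backdoor paths. Count: 2.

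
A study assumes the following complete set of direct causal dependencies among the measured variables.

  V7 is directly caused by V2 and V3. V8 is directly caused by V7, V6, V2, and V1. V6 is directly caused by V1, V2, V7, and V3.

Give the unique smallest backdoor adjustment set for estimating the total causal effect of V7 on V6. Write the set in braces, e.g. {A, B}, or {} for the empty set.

Variables eligible for adjustment (non-descendants of V7, excluding V7 and V6): {V1, V2, V3}.
Backdoor paths from V7 to V6:
  P1: V7 <- V2 -> V6
  P2: V7 <- V2 -> V8 <- V1 -> V6
  P3: V7 <- V2 -> V8 <- V6
  P4: V7 <- V3 -> V6
The empty set is not sufficient: P1 (V7 <- V2 -> V6) has no collider blocking it and no conditioned non-collider, so it is open.
Try {V2, V3}:
  P1: blocked at fork node V2 ∈ conditioning set.
  P2: blocked at fork node V2 ∈ conditioning set.
  P3: blocked at fork node V2 ∈ conditioning set.
  P4: blocked at fork node V3 ∈ conditioning set.
{V2, V3} contains no descendant of V7 and blocks every backdoor path.
Every element of {V2, V3} is needed (dropping V2 leaves P1 open; dropping V3 leaves P4 open), so no proper subset is valid.
Among all size-2 subsets of the eligible variables, only {V2, V3} blocks every backdoor path, so it is the unique smallest valid adjustment set.

{V2, V3}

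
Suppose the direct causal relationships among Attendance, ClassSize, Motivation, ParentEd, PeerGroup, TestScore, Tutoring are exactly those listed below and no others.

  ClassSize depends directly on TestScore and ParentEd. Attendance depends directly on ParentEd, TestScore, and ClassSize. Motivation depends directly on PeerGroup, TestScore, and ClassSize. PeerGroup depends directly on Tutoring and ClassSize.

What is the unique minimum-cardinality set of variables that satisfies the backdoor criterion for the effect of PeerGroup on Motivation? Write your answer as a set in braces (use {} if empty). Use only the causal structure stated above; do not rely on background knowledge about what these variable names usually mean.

{ClassSize}

Variables eligible for adjustment (non-descendants of PeerGroup, excluding PeerGroup and Motivation): {Attendance, ClassSize, ParentEd, TestScore, Tutoring}.
Backdoor paths from PeerGroup to Motivation:
  P1: PeerGroup <- ClassSize <- TestScore -> Motivation
  P2: PeerGroup <- ClassSize <- ParentEd -> Attendance <- TestScore -> Motivation
  P3: PeerGroup <- ClassSize -> Motivation
  P4: PeerGroup <- ClassSize -> Attendance <- TestScore -> Motivation
The empty set is not sufficient: P1 (PeerGroup <- ClassSize <- TestScore -> Motivation) has no collider blocking it and no conditioned non-collider, so it is open.
Try {ClassSize}:
  P1: blocked at chain node ClassSize ∈ conditioning set.
  P2: blocked at chain node ClassSize ∈ conditioning set.
  P3: blocked at fork node ClassSize ∈ conditioning set.
  P4: blocked at fork node ClassSize ∈ conditioning set.
{ClassSize} contains no descendant of PeerGroup and blocks every backdoor path.
No other singleton works — e.g. {TestScore} leaves P3 open — so {ClassSize} is the unique smallest valid adjustment set.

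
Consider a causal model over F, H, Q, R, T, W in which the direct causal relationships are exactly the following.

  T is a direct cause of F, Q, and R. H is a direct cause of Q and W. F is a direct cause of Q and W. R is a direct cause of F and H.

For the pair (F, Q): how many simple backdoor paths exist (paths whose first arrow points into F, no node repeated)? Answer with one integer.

A backdoor path from F to Q is any simple undirected path whose first edge points into F (i.e. leaves F via a parent).
Parents of F: {R, T}.
Enumerating:
  P1: F <- T -> R -> H -> Q
  P2: F <- T -> Q
  P3: F <- R <- T -> Q
  P4: F <- R -> H -> Q
That exhausts the simple backdoor paths. Count: 4.

4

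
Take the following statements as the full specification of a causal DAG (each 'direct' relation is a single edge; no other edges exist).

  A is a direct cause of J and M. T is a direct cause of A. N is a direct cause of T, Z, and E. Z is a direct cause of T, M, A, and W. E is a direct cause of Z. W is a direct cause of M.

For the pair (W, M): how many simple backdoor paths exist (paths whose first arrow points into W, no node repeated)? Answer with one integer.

A backdoor path from W to M is any simple undirected path whose first edge points into W (i.e. leaves W via a parent).
Parents of W: {Z}.
Enumerating:
  P1: W <- Z <- N -> T -> A -> M
  P2: W <- Z <- E <- N -> T -> A -> M
  P3: W <- Z -> T -> A -> M
  P4: W <- Z -> A -> M
  P5: W <- Z -> M
That exhausts the simple backdoor paths. Count: 5.

5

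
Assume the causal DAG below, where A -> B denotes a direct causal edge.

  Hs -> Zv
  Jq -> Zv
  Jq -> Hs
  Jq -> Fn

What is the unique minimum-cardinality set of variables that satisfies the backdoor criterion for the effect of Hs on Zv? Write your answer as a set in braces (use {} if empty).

Variables eligible for adjustment (non-descendants of Hs, excluding Hs and Zv): {Fn, Jq}.
Backdoor paths from Hs to Zv:
  P1: Hs <- Jq -> Zv
The empty set is not sufficient: P1 (Hs <- Jq -> Zv) has no collider blocking it and no conditioned non-collider, so it is open.
Try {Jq}:
  P1: blocked at fork node Jq ∈ conditioning set.
{Jq} contains no descendant of Hs and blocks every backdoor path.
No other singleton works — e.g. {Fn} leaves P1 open — so {Jq} is the unique smallest valid adjustment set.

{Jq}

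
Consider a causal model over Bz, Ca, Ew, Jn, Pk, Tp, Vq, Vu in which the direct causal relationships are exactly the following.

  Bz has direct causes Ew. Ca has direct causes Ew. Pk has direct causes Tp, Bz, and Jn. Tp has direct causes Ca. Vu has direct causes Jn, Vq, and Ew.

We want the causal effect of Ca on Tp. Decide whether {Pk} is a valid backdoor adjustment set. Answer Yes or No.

No

Backdoor paths from Ca to Tp (paths whose first edge points into Ca):
  P1: Ca <- Ew -> Bz -> Pk <- Tp
  P2: Ca <- Ew -> Vu <- Jn -> Pk <- Tp
Condition 1 (no descendant of Ca in the set): FAILS — Pk is a descendant of Ca.
Condition 2 (every backdoor path blocked by {Pk}):
  P1: open — collider(s) Pk are conditioned on (or have a conditioned descendant) and no non-collider on the path is in the set.
  P2: blocked at collider Vu (neither it nor any descendant is in the conditioning set).
{Pk} does not satisfy the backdoor criterion.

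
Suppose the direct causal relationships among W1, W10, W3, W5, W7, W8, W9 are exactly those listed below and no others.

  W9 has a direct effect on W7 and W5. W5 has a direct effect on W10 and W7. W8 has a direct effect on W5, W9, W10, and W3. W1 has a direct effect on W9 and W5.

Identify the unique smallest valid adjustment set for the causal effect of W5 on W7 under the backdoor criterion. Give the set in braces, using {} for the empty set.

Variables eligible for adjustment (non-descendants of W5, excluding W5 and W7): {W1, W3, W8, W9}.
Backdoor paths from W5 to W7:
  P1: W5 <- W1 -> W9 -> W7
  P2: W5 <- W8 -> W9 -> W7
  P3: W5 <- W9 -> W7
The empty set is not sufficient: P1 (W5 <- W1 -> W9 -> W7) has no collider blocking it and no conditioned non-collider, so it is open.
Try {W9}:
  P1: blocked at chain node W9 ∈ conditioning set.
  P2: blocked at chain node W9 ∈ conditioning set.
  P3: blocked at fork node W9 ∈ conditioning set.
{W9} contains no descendant of W5 and blocks every backdoor path.
No other singleton works — e.g. {W1} leaves P2 open — so {W9} is the unique smallest valid adjustment set.

{W9}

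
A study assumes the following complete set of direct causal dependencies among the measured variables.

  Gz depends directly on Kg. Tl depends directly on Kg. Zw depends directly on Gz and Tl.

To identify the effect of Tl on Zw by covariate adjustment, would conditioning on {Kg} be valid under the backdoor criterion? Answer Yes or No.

Yes

Backdoor paths from Tl to Zw (paths whose first edge points into Tl):
  P1: Tl <- Kg -> Gz -> Zw
Condition 1 (no descendant of Tl in the set): holds — descendants of Tl are {Zw}; none are in {Kg}.
Condition 2 (every backdoor path blocked by {Kg}):
  P1: blocked at fork node Kg ∈ conditioning set.
{Kg} satisfies the backdoor criterion.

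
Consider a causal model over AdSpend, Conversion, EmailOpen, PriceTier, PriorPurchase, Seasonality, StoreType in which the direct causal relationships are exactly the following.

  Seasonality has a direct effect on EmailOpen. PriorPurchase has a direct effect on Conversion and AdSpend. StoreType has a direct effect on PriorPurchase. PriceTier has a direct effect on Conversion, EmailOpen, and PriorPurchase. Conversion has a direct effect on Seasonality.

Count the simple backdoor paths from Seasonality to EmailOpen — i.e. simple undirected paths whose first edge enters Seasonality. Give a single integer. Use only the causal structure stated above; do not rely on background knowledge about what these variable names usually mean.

A backdoor path from Seasonality to EmailOpen is any simple undirected path whose first edge points into Seasonality (i.e. leaves Seasonality via a parent).
Parents of Seasonality: {Conversion}.
Enumerating:
  P1: Seasonality <- Conversion <- PriceTier -> EmailOpen
  P2: Seasonality <- Conversion <- PriorPurchase <- PriceTier -> EmailOpen
That exhausts the simple backdoor paths. Count: 2.

2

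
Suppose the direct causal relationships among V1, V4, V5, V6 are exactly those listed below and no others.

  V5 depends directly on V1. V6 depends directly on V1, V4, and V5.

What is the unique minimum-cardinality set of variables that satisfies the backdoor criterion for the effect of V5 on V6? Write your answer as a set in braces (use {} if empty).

Variables eligible for adjustment (non-descendants of V5, excluding V5 and V6): {V1, V4}.
Backdoor paths from V5 to V6:
  P1: V5 <- V1 -> V6
The empty set is not sufficient: P1 (V5 <- V1 -> V6) has no collider blocking it and no conditioned non-collider, so it is open.
Try {V1}:
  P1: blocked at fork node V1 ∈ conditioning set.
{V1} contains no descendant of V5 and blocks every backdoor path.
No other singleton works — e.g. {V4} leaves P1 open — so {V1} is the unique smallest valid adjustment set.

{V1}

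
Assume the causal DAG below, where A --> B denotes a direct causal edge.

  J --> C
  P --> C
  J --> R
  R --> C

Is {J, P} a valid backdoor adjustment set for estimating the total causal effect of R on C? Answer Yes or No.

Backdoor paths from R to C (paths whose first edge points into R):
  P1: R <- J -> C
Condition 1 (no descendant of R in the set): holds — descendants of R are {C}; none are in {J, P}.
Condition 2 (every backdoor path blocked by {J, P}):
  P1: blocked at fork node J ∈ conditioning set.
{J, P} satisfies the backdoor criterion.

Yes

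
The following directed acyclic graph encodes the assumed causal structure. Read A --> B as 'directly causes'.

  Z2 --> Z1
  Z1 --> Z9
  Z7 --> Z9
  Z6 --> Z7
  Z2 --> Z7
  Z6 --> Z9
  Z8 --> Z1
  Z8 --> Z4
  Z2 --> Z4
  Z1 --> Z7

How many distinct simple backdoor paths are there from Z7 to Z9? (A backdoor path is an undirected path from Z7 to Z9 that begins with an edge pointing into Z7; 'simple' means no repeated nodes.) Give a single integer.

4

A backdoor path from Z7 to Z9 is any simple undirected path whose first edge points into Z7 (i.e. leaves Z7 via a parent).
Parents of Z7: {Z1, Z2, Z6}.
Enumerating:
  P1: Z7 <- Z2 -> Z1 -> Z9
  P2: Z7 <- Z2 -> Z4 <- Z8 -> Z1 -> Z9
  P3: Z7 <- Z1 -> Z9
  P4: Z7 <- Z6 -> Z9
That exhausts the simple backdoor paths. Count: 4.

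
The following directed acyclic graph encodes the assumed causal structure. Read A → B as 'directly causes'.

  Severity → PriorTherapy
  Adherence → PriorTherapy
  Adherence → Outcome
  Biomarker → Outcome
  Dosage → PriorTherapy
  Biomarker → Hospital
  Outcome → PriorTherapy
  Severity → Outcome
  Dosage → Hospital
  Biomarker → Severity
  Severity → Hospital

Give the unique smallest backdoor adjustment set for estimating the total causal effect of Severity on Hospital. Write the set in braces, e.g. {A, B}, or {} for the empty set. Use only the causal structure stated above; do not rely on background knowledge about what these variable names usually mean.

Variables eligible for adjustment (non-descendants of Severity, excluding Severity and Hospital): {Adherence, Biomarker, Dosage}.
Backdoor paths from Severity to Hospital:
  P1: Severity <- Biomarker -> Outcome <- Adherence -> PriorTherapy <- Dosage -> Hospital
  P2: Severity <- Biomarker -> Outcome -> PriorTherapy <- Dosage -> Hospital
  P3: Severity <- Biomarker -> Hospital
The empty set is not sufficient: P3 (Severity <- Biomarker -> Hospital) has no collider blocking it and no conditioned non-collider, so it is open.
Try {Biomarker}:
  P1: blocked at fork node Biomarker ∈ conditioning set.
  P2: blocked at fork node Biomarker ∈ conditioning set.
  P3: blocked at fork node Biomarker ∈ conditioning set.
{Biomarker} contains no descendant of Severity and blocks every backdoor path.
No other singleton works — e.g. {Dosage} leaves P3 open — so {Biomarker} is the unique smallest valid adjustment set.

{Biomarker}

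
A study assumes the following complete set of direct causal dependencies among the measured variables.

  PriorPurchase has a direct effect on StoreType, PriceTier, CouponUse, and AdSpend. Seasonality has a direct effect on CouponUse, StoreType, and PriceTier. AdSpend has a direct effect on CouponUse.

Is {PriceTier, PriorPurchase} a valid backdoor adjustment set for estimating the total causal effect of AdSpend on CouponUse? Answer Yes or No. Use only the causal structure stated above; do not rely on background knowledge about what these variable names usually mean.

Yes

Backdoor paths from AdSpend to CouponUse (paths whose first edge points into AdSpend):
  P1: AdSpend <- PriorPurchase -> StoreType <- Seasonality -> CouponUse
  P2: AdSpend <- PriorPurchase -> CouponUse
  P3: AdSpend <- PriorPurchase -> PriceTier <- Seasonality -> CouponUse
Condition 1 (no descendant of AdSpend in the set): holds — descendants of AdSpend are {CouponUse}; none are in {PriceTier, PriorPurchase}.
Condition 2 (every backdoor path blocked by {PriceTier, PriorPurchase}):
  P1: blocked at fork node PriorPurchase ∈ conditioning set.
  P2: blocked at fork node PriorPurchase ∈ conditioning set.
  P3: blocked at fork node PriorPurchase ∈ conditioning set.
{PriceTier, PriorPurchase} satisfies the backdoor criterion.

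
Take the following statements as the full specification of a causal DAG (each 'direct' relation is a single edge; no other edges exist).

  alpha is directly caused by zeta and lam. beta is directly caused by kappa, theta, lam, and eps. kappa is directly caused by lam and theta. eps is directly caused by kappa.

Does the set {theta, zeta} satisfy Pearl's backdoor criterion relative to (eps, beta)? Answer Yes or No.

Backdoor paths from eps to beta (paths whose first edge points into eps):
  P1: eps <- kappa <- theta -> beta
  P2: eps <- kappa <- lam -> beta
  P3: eps <- kappa -> beta
Condition 1 (no descendant of eps in the set): holds — descendants of eps are {beta}; none are in {theta, zeta}.
Condition 2 (every backdoor path blocked by {theta, zeta}):
  P1: blocked at fork node theta ∈ conditioning set.
  P2: open — no interior node is in the conditioning set.
  P3: open — no interior node is in the conditioning set.
{theta, zeta} does not satisfy the backdoor criterion.

No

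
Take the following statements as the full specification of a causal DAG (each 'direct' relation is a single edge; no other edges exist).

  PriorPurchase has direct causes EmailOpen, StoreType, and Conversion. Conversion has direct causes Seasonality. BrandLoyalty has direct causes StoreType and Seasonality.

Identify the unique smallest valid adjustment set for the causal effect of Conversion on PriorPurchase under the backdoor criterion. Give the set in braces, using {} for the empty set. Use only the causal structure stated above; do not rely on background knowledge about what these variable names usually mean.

Variables eligible for adjustment (non-descendants of Conversion, excluding Conversion and PriorPurchase): {BrandLoyalty, EmailOpen, Seasonality, StoreType}.
Backdoor paths from Conversion to PriorPurchase:
  P1: Conversion <- Seasonality -> BrandLoyalty <- StoreType -> PriorPurchase
Each backdoor path contains an unconditioned collider, so every path is already blocked with the empty conditioning set:
  P1: blocked at collider BrandLoyalty (neither it nor any descendant is in the conditioning set).
The empty set is therefore the unique smallest valid set.

{}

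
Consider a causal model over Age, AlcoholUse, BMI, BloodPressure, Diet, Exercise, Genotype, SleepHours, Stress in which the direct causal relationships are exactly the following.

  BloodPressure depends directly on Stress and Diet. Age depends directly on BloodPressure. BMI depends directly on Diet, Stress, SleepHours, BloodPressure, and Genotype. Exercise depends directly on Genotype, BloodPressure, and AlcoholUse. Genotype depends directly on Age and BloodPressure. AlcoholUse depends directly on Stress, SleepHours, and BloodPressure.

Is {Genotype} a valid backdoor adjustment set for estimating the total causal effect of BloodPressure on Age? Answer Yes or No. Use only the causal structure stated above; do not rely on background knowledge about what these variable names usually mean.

No

Backdoor paths from BloodPressure to Age (paths whose first edge points into BloodPressure):
  P1: BloodPressure <- Diet -> BMI <- Stress -> AlcoholUse -> Exercise <- Genotype <- Age
  P2: BloodPressure <- Diet -> BMI <- Genotype <- Age
  P3: BloodPressure <- Diet -> BMI <- SleepHours -> AlcoholUse -> Exercise <- Genotype <- Age
  P4: BloodPressure <- Stress -> AlcoholUse <- SleepHours -> BMI <- Genotype <- Age
  P5: BloodPressure <- Stress -> AlcoholUse -> Exercise <- Genotype <- Age
  P6: BloodPressure <- Stress -> BMI <- Genotype <- Age
  P7: BloodPressure <- Stress -> BMI <- SleepHours -> AlcoholUse -> Exercise <- Genotype <- Age
Condition 1 (no descendant of BloodPressure in the set): FAILS — Genotype is a descendant of BloodPressure.
Condition 2 (every backdoor path blocked by {Genotype}):
  P1: blocked at collider BMI (neither it nor any descendant is in the conditioning set).
  P2: blocked at collider BMI (neither it nor any descendant is in the conditioning set).
  P3: blocked at collider BMI (neither it nor any descendant is in the conditioning set).
  P4: blocked at collider AlcoholUse (neither it nor any descendant is in the conditioning set).
  P5: blocked at collider Exercise (neither it nor any descendant is in the conditioning set).
  P6: blocked at collider BMI (neither it nor any descendant is in the conditioning set).
  P7: blocked at collider BMI (neither it nor any descendant is in the conditioning set).
{Genotype} does not satisfy the backdoor criterion.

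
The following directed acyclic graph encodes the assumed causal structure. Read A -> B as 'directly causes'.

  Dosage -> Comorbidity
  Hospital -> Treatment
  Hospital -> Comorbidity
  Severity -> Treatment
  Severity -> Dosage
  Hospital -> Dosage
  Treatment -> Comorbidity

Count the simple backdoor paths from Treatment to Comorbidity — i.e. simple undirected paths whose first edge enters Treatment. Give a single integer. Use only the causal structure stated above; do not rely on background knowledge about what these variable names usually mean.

A backdoor path from Treatment to Comorbidity is any simple undirected path whose first edge points into Treatment (i.e. leaves Treatment via a parent).
Parents of Treatment: {Hospital, Severity}.
Enumerating:
  P1: Treatment <- Severity -> Dosage <- Hospital -> Comorbidity
  P2: Treatment <- Severity -> Dosage -> Comorbidity
  P3: Treatment <- Hospital -> Dosage -> Comorbidity
  P4: Treatment <- Hospital -> Comorbidity
That exhausts the simple backdoor paths. Count: 4.

4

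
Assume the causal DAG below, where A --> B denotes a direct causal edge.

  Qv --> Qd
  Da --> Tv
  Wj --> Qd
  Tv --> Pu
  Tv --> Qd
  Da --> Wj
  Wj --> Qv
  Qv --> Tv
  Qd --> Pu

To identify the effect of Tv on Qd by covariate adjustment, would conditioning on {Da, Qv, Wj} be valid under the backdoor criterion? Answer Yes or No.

Yes

Backdoor paths from Tv to Qd (paths whose first edge points into Tv):
  P1: Tv <- Da -> Wj -> Qv -> Qd
  P2: Tv <- Da -> Wj -> Qd
  P3: Tv <- Qv <- Wj -> Qd
  P4: Tv <- Qv -> Qd
Condition 1 (no descendant of Tv in the set): holds — descendants of Tv are {Pu, Qd}; none are in {Da, Qv, Wj}.
Condition 2 (every backdoor path blocked by {Da, Qv, Wj}):
  P1: blocked at fork node Da ∈ conditioning set.
  P2: blocked at fork node Da ∈ conditioning set.
  P3: blocked at chain node Qv ∈ conditioning set.
  P4: blocked at fork node Qv ∈ conditioning set.
{Da, Qv, Wj} satisfies the backdoor criterion.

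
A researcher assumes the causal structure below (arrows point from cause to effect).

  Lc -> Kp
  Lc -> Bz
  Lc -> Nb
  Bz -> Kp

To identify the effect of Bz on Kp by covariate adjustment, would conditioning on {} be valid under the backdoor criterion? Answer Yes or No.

Backdoor paths from Bz to Kp (paths whose first edge points into Bz):
  P1: Bz <- Lc -> Kp
Condition 1 (no descendant of Bz in the set): holds — descendants of Bz are {Kp}; none are in {}.
Condition 2 (every backdoor path blocked by {}):
  P1: open — no interior node is in the conditioning set.
{} does not satisfy the backdoor criterion.

No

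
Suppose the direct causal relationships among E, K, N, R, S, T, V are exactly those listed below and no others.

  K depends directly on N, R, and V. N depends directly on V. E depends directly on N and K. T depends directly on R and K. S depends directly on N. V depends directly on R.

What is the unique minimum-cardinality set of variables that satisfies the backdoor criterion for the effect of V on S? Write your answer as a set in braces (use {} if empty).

Variables eligible for adjustment (non-descendants of V, excluding V and S): {R}.
Backdoor paths from V to S:
  P1: V <- R -> K <- N -> S
  P2: V <- R -> K -> E <- N -> S
  P3: V <- R -> T <- K <- N -> S
  P4: V <- R -> T <- K -> E <- N -> S
Each backdoor path contains an unconditioned collider, so every path is already blocked with the empty conditioning set:
  P1: blocked at collider K (neither it nor any descendant is in the conditioning set).
  P2: blocked at collider E (neither it nor any descendant is in the conditioning set).
  P3: blocked at collider T (neither it nor any descendant is in the conditioning set).
  P4: blocked at collider T (neither it nor any descendant is in the conditioning set).
The empty set is therefore the unique smallest valid set.

{}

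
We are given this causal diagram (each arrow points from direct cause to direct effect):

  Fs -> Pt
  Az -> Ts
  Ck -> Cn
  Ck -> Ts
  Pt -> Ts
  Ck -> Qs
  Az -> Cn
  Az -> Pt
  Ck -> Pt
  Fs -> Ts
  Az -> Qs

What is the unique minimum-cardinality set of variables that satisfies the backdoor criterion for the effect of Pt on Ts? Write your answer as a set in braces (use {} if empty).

{Az, Ck, Fs}

Variables eligible for adjustment (non-descendants of Pt, excluding Pt and Ts): {Az, Ck, Cn, Fs, Qs}.
Backdoor paths from Pt to Ts:
  P1: Pt <- Fs -> Ts
  P2: Pt <- Ck -> Cn <- Az -> Ts
  P3: Pt <- Ck -> Qs <- Az -> Ts
  P4: Pt <- Ck -> Ts
  P5: Pt <- Az -> Cn <- Ck -> Ts
  P6: Pt <- Az -> Qs <- Ck -> Ts
  P7: Pt <- Az -> Ts
The empty set is not sufficient: P1 (Pt <- Fs -> Ts) has no collider blocking it and no conditioned non-collider, so it is open.
Try {Az, Ck, Fs}:
  P1: blocked at fork node Fs ∈ conditioning set.
  P2: blocked at fork node Ck ∈ conditioning set.
  P3: blocked at fork node Ck ∈ conditioning set.
  P4: blocked at fork node Ck ∈ conditioning set.
  P5: blocked at fork node Az ∈ conditioning set.
  P6: blocked at fork node Az ∈ conditioning set.
  P7: blocked at fork node Az ∈ conditioning set.
{Az, Ck, Fs} contains no descendant of Pt and blocks every backdoor path.
Every element of {Az, Ck, Fs} is needed (dropping Az leaves P7 open; dropping Ck leaves P4 open; dropping Fs leaves P1 open), so no proper subset is valid.
Among all size-3 subsets of the eligible variables, only {Az, Ck, Fs} blocks every backdoor path, so it is the unique smallest valid adjustment set.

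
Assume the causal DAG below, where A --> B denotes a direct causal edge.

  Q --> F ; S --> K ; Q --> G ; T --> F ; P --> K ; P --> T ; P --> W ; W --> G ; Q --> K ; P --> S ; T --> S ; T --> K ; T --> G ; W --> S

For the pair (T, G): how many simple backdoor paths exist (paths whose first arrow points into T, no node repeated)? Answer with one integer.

A backdoor path from T to G is any simple undirected path whose first edge points into T (i.e. leaves T via a parent).
Parents of T: {P}.
Enumerating:
  P1: T <- P -> W -> S -> K <- Q -> G
  P2: T <- P -> W -> G
  P3: T <- P -> S <- W -> G
  P4: T <- P -> S -> K <- Q -> G
  P5: T <- P -> K <- Q -> G
  P6: T <- P -> K <- S <- W -> G
That exhausts the simple backdoor paths. Count: 6.

6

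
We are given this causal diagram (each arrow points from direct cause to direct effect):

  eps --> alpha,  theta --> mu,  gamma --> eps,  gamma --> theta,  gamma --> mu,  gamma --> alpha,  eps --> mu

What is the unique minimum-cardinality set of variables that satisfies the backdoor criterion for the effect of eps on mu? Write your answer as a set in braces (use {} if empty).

Variables eligible for adjustment (non-descendants of eps, excluding eps and mu): {gamma, theta}.
Backdoor paths from eps to mu:
  P1: eps <- gamma -> theta -> mu
  P2: eps <- gamma -> mu
The empty set is not sufficient: P1 (eps <- gamma -> theta -> mu) has no collider blocking it and no conditioned non-collider, so it is open.
Try {gamma}:
  P1: blocked at fork node gamma ∈ conditioning set.
  P2: blocked at fork node gamma ∈ conditioning set.
{gamma} contains no descendant of eps and blocks every backdoor path.
No other singleton works — e.g. {theta} leaves P2 open — so {gamma} is the unique smallest valid adjustment set.

{gamma}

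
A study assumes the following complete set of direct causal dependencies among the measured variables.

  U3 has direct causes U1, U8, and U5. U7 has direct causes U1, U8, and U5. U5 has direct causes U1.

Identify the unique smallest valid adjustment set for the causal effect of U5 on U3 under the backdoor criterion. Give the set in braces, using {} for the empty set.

{U1}

Variables eligible for adjustment (non-descendants of U5, excluding U5 and U3): {U1, U8}.
Backdoor paths from U5 to U3:
  P1: U5 <- U1 -> U7 <- U8 -> U3
  P2: U5 <- U1 -> U3
The empty set is not sufficient: P2 (U5 <- U1 -> U3) has no collider blocking it and no conditioned non-collider, so it is open.
Try {U1}:
  P1: blocked at fork node U1 ∈ conditioning set.
  P2: blocked at fork node U1 ∈ conditioning set.
{U1} contains no descendant of U5 and blocks every backdoor path.
No other singleton works — e.g. {U8} leaves P2 open — so {U1} is the unique smallest valid adjustment set.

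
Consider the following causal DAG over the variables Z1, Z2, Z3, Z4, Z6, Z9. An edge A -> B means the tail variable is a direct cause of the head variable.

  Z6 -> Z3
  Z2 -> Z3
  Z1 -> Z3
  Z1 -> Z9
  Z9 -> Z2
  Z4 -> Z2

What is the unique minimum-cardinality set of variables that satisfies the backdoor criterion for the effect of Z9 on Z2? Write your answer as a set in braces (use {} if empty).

Variables eligible for adjustment (non-descendants of Z9, excluding Z9 and Z2): {Z1, Z4, Z6}.
Backdoor paths from Z9 to Z2:
  P1: Z9 <- Z1 -> Z3 <- Z2
Each backdoor path contains an unconditioned collider, so every path is already blocked with the empty conditioning set:
  P1: blocked at collider Z3 (neither it nor any descendant is in the conditioning set).
The empty set is therefore the unique smallest valid set.

{}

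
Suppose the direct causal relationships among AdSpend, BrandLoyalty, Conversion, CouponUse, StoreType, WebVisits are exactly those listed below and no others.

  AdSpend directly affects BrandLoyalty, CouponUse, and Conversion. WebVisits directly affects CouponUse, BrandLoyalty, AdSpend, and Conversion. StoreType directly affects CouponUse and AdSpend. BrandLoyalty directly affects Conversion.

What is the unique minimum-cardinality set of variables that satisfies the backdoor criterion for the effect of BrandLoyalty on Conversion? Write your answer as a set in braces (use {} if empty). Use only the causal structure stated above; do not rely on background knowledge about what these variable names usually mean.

{AdSpend, WebVisits}

Variables eligible for adjustment (non-descendants of BrandLoyalty, excluding BrandLoyalty and Conversion): {AdSpend, CouponUse, StoreType, WebVisits}.
Backdoor paths from BrandLoyalty to Conversion:
  P1: BrandLoyalty <- WebVisits -> AdSpend -> Conversion
  P2: BrandLoyalty <- WebVisits -> Conversion
  P3: BrandLoyalty <- WebVisits -> CouponUse <- StoreType -> AdSpend -> Conversion
  P4: BrandLoyalty <- WebVisits -> CouponUse <- AdSpend -> Conversion
  P5: BrandLoyalty <- AdSpend <- StoreType -> CouponUse <- WebVisits -> Conversion
  P6: BrandLoyalty <- AdSpend <- WebVisits -> Conversion
  P7: BrandLoyalty <- AdSpend -> Conversion
  P8: BrandLoyalty <- AdSpend -> CouponUse <- WebVisits -> Conversion
The empty set is not sufficient: P1 (BrandLoyalty <- WebVisits -> AdSpend -> Conversion) has no collider blocking it and no conditioned non-collider, so it is open.
Try {AdSpend, WebVisits}:
  P1: blocked at fork node WebVisits ∈ conditioning set.
  P2: blocked at fork node WebVisits ∈ conditioning set.
  P3: blocked at fork node WebVisits ∈ conditioning set.
  P4: blocked at fork node WebVisits ∈ conditioning set.
  P5: blocked at chain node AdSpend ∈ conditioning set.
  P6: blocked at chain node AdSpend ∈ conditioning set.
  P7: blocked at fork node AdSpend ∈ conditioning set.
  P8: blocked at fork node AdSpend ∈ conditioning set.
{AdSpend, WebVisits} contains no descendant of BrandLoyalty and blocks every backdoor path.
Every element of {AdSpend, WebVisits} is needed (dropping AdSpend leaves P7 open; dropping WebVisits leaves P2 open), so no proper subset is valid.
Among all size-2 subsets of the eligible variables, only {AdSpend, WebVisits} blocks every backdoor path, so it is the unique smallest valid adjustment set.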